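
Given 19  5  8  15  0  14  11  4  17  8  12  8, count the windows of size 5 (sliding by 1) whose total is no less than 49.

3

19 5 8 15 0 → sum 47
5 8 15 0 14 → sum 42
8 15 0 14 11 → sum 48
15 0 14 11 4 → sum 44
0 14 11 4 17 → sum 46
14 11 4 17 8 → sum 54  ≥ 49 ✓
11 4 17 8 12 → sum 52  ≥ 49 ✓
4 17 8 12 8 → sum 49  ≥ 49 ✓
3 windows satisfy the condition.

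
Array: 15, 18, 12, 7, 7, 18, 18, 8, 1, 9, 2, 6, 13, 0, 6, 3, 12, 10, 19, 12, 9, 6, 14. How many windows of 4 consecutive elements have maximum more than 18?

15 18 12 7 → max 18
18 12 7 7 → max 18
12 7 7 18 → max 18
7 7 18 18 → max 18
7 18 18 8 → max 18
18 18 8 1 → max 18
18 8 1 9 → max 18
8 1 9 2 → max 9
1 9 2 6 → max 9
9 2 6 13 → max 13
2 6 13 0 → max 13
6 13 0 6 → max 13
13 0 6 3 → max 13
0 6 3 12 → max 12
6 3 12 10 → max 12
3 12 10 19 → max 19  > 18 ✓
12 10 19 12 → max 19  > 18 ✓
10 19 12 9 → max 19  > 18 ✓
19 12 9 6 → max 19  > 18 ✓
12 9 6 14 → max 14
4 windows satisfy the condition.

4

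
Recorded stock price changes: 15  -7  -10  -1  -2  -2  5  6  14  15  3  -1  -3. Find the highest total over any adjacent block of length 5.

Each size-5 window and its sum:
15 -7 -10 -1 -2 → sum -5
-7 -10 -1 -2 -2 → sum -22
-10 -1 -2 -2 5 → sum -10
-1 -2 -2 5 6 → sum 6
-2 -2 5 6 14 → sum 21
-2 5 6 14 15 → sum 38
5 6 14 15 3 → sum 43
6 14 15 3 -1 → sum 37
14 15 3 -1 -3 → sum 28
Highest of these is 43.

43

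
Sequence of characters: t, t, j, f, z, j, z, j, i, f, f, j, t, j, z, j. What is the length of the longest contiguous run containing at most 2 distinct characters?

4

Extend right; when distinct count exceeds 2, shrink from the left:
[t] 1 distinct, len 1
[t, t] 1 distinct, len 2
[t, t, j] 2 distinct, len 3
[j, f] 2 distinct, len 2
[f, z] 2 distinct, len 2
[z, j] 2 distinct, len 2
[z, j, z] 2 distinct, len 3
[z, j, z, j] 2 distinct, len 4
[j, i] 2 distinct, len 2
[i, f] 2 distinct, len 2
[i, f, f] 2 distinct, len 3
[f, f, j] 2 distinct, len 3
[j, t] 2 distinct, len 2
[j, t, j] 2 distinct, len 3
[j, z] 2 distinct, len 2
[j, z, j] 2 distinct, len 3
Longest length with ≤2 distinct: 4.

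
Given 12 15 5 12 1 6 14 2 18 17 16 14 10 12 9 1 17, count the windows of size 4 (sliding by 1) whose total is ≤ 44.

8

(12, 15, 5, 12) → sum 44  ≤ 44 ✓
(15, 5, 12, 1) → sum 33  ≤ 44 ✓
(5, 12, 1, 6) → sum 24  ≤ 44 ✓
(12, 1, 6, 14) → sum 33  ≤ 44 ✓
(1, 6, 14, 2) → sum 23  ≤ 44 ✓
(6, 14, 2, 18) → sum 40  ≤ 44 ✓
(14, 2, 18, 17) → sum 51
(2, 18, 17, 16) → sum 53
(18, 17, 16, 14) → sum 65
(17, 16, 14, 10) → sum 57
(16, 14, 10, 12) → sum 52
(14, 10, 12, 9) → sum 45
(10, 12, 9, 1) → sum 32  ≤ 44 ✓
(12, 9, 1, 17) → sum 39  ≤ 44 ✓
8 windows satisfy the condition.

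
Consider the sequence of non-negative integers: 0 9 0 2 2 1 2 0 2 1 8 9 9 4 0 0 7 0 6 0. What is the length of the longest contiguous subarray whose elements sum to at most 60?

add 0: [0] sum 0, len 1
add 9: [0, 9] sum 9, len 2
add 0: [0, 9, 0] sum 9, len 3
add 2: [0, 9, 0, 2] sum 11, len 4
add 2: [0, 9, 0, 2, 2] sum 13, len 5
add 1: [0, 9, 0, 2, 2, 1] sum 14, len 6
add 2: [0, 9, 0, 2, 2, 1, 2] sum 16, len 7
add 0: [0, 9, 0, 2, 2, 1, 2, 0] sum 16, len 8
add 2: [0, 9, 0, 2, 2, 1, 2, 0, 2] sum 18, len 9
add 1: [0, 9, 0, 2, 2, 1, 2, 0, 2, 1] sum 19, len 10
add 8: [0, 9, 0, 2, 2, 1, 2, 0, 2, 1, 8] sum 27, len 11
add 9: [0, 9, 0, 2, 2, 1, 2, 0, 2, 1, 8, 9] sum 36, len 12
add 9: [0, 9, 0, 2, 2, 1, 2, 0, 2, 1, 8, 9, 9] sum 45, len 13
add 4: [0, 9, 0, 2, 2, 1, 2, 0, 2, 1, 8, 9, 9, 4] sum 49, len 14
add 0: [0, 9, 0, 2, 2, 1, 2, 0, 2, 1, 8, 9, 9, 4, 0] sum 49, len 15
add 0: [0, 9, 0, 2, 2, 1, 2, 0, 2, 1, 8, 9, 9, 4, 0, 0] sum 49, len 16
add 7: [0, 9, 0, 2, 2, 1, 2, 0, 2, 1, 8, 9, 9, 4, 0, 0, 7] sum 56, len 17
add 0: [0, 9, 0, 2, 2, 1, 2, 0, 2, 1, 8, 9, 9, 4, 0, 0, 7, 0] sum 56, len 18
add 6: [0, 2, 2, 1, 2, 0, 2, 1, 8, 9, 9, 4, 0, 0, 7, 0, 6] sum 53, len 17
add 0: [0, 2, 2, 1, 2, 0, 2, 1, 8, 9, 9, 4, 0, 0, 7, 0, 6, 0] sum 53, len 18
Longest length seen: 18.

18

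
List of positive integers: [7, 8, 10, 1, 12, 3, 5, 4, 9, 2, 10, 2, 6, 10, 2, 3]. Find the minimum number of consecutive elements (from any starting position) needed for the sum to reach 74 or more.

12

Extend right; whenever the sum reaches 74, record the length and shrink from the left:
add 7: running sum 7 < 74
add 8: running sum 15 < 74
add 10: running sum 25 < 74
add 1: running sum 26 < 74
add 12: running sum 38 < 74
add 3: running sum 41 < 74
add 5: running sum 46 < 74
add 4: running sum 50 < 74
add 9: running sum 59 < 74
add 2: running sum 61 < 74
add 10: running sum 71 < 74
add 2: running sum 73 < 74
add 6: shortest ending here [7, 8, 10, 1, 12, 3, 5, 4, 9, 2, 10, 2, 6] sum 79, len 13
add 10: shortest ending here [10, 1, 12, 3, 5, 4, 9, 2, 10, 2, 6, 10] sum 74, len 12
add 2: shortest ending here [10, 1, 12, 3, 5, 4, 9, 2, 10, 2, 6, 10, 2] sum 76, len 13
add 3: shortest ending here [10, 1, 12, 3, 5, 4, 9, 2, 10, 2, 6, 10, 2, 3] sum 79, len 14
Shortest qualifying length: 12.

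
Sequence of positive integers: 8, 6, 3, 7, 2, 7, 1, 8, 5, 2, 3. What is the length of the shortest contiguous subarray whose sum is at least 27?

6

add 8: running sum 8 < 27
add 6: running sum 14 < 27
add 3: running sum 17 < 27
add 7: running sum 24 < 27
add 2: running sum 26 < 27
add 7: shortest ending here [8, 6, 3, 7, 2, 7] sum 33, len 6
add 1: shortest ending here [8, 6, 3, 7, 2, 7, 1] sum 34, len 7
add 8: shortest ending here [3, 7, 2, 7, 1, 8] sum 28, len 6
add 5: shortest ending here [7, 2, 7, 1, 8, 5] sum 30, len 6
add 2: shortest ending here [7, 2, 7, 1, 8, 5, 2] sum 32, len 7
add 3: shortest ending here [2, 7, 1, 8, 5, 2, 3] sum 28, len 7
Shortest qualifying length: 6.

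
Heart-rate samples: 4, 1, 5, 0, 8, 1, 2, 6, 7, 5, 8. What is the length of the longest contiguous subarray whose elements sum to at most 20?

[4] sum 4 len 1
[4, 1] sum 5 len 2
[4, 1, 5] sum 10 len 3
[4, 1, 5, 0] sum 10 len 4
[4, 1, 5, 0, 8] sum 18 len 5
[4, 1, 5, 0, 8, 1] sum 19 len 6
[1, 5, 0, 8, 1, 2] sum 17 len 6
[0, 8, 1, 2, 6] sum 17 len 5
[1, 2, 6, 7] sum 16 len 4
[2, 6, 7, 5] sum 20 len 4
[7, 5, 8] sum 20 len 3
Longest length seen: 6.

6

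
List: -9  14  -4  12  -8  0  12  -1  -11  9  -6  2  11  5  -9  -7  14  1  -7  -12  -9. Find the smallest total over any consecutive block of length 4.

-9 14 -4 12 → sum 13
14 -4 12 -8 → sum 14
-4 12 -8 0 → sum 0
12 -8 0 12 → sum 16
-8 0 12 -1 → sum 3
0 12 -1 -11 → sum 0
12 -1 -11 9 → sum 9
-1 -11 9 -6 → sum -9
-11 9 -6 2 → sum -6
9 -6 2 11 → sum 16
-6 2 11 5 → sum 12
2 11 5 -9 → sum 9
11 5 -9 -7 → sum 0
5 -9 -7 14 → sum 3
-9 -7 14 1 → sum -1
-7 14 1 -7 → sum 1
14 1 -7 -12 → sum -4
1 -7 -12 -9 → sum -27
Smallest of these is -27.

-27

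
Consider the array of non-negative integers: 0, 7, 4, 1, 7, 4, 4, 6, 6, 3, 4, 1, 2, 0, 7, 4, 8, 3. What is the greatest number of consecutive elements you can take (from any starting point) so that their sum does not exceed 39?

Extend to the right; shrink from the left whenever the sum exceeds 39:
[0] sum 0 len 1
[0, 7] sum 7 len 2
[0, 7, 4] sum 11 len 3
[0, 7, 4, 1] sum 12 len 4
[0, 7, 4, 1, 7] sum 19 len 5
[0, 7, 4, 1, 7, 4] sum 23 len 6
[0, 7, 4, 1, 7, 4, 4] sum 27 len 7
[0, 7, 4, 1, 7, 4, 4, 6] sum 33 len 8
[0, 7, 4, 1, 7, 4, 4, 6, 6] sum 39 len 9
[4, 1, 7, 4, 4, 6, 6, 3] sum 35 len 8
[4, 1, 7, 4, 4, 6, 6, 3, 4] sum 39 len 9
[1, 7, 4, 4, 6, 6, 3, 4, 1] sum 36 len 9
[1, 7, 4, 4, 6, 6, 3, 4, 1, 2] sum 38 len 10
[1, 7, 4, 4, 6, 6, 3, 4, 1, 2, 0] sum 38 len 11
[4, 4, 6, 6, 3, 4, 1, 2, 0, 7] sum 37 len 10
[4, 6, 6, 3, 4, 1, 2, 0, 7, 4] sum 37 len 10
[6, 3, 4, 1, 2, 0, 7, 4, 8] sum 35 len 9
[6, 3, 4, 1, 2, 0, 7, 4, 8, 3] sum 38 len 10
Longest length seen: 11.

11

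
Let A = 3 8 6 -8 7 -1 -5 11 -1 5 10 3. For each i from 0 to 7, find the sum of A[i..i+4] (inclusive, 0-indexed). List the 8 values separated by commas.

Sliding a size-5 window across the 12 values:
3 8 6 -8 7 → sum 16
8 6 -8 7 -1 → sum 12
6 -8 7 -1 -5 → sum -1
-8 7 -1 -5 11 → sum 4
7 -1 -5 11 -1 → sum 11
-1 -5 11 -1 5 → sum 9
-5 11 -1 5 10 → sum 20
11 -1 5 10 3 → sum 28

16, 12, -1, 4, 11, 9, 20, 28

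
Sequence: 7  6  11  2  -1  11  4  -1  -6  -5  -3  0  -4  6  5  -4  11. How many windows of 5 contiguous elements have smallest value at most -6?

7 6 11 2 -1 → min -1
6 11 2 -1 11 → min -1
11 2 -1 11 4 → min -1
2 -1 11 4 -1 → min -1
-1 11 4 -1 -6 → min -6  ≤ -6 ✓
11 4 -1 -6 -5 → min -6  ≤ -6 ✓
4 -1 -6 -5 -3 → min -6  ≤ -6 ✓
-1 -6 -5 -3 0 → min -6  ≤ -6 ✓
-6 -5 -3 0 -4 → min -6  ≤ -6 ✓
-5 -3 0 -4 6 → min -5
-3 0 -4 6 5 → min -4
0 -4 6 5 -4 → min -4
-4 6 5 -4 11 → min -4
5 windows satisfy the condition.

5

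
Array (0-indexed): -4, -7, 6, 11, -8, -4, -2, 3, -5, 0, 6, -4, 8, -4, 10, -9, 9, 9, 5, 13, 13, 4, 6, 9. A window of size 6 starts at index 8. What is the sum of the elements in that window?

1

Elements at indices 8..13: -5, 0, 6, -4, 8, -4
sum(-5, 0, 6, -4, 8, -4) = 1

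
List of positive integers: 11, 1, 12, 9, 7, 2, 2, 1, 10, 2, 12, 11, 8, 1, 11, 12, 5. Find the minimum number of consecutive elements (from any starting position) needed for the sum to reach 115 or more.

17

add 11: running sum 11 < 115
add 1: running sum 12 < 115
add 12: running sum 24 < 115
add 9: running sum 33 < 115
add 7: running sum 40 < 115
add 2: running sum 42 < 115
add 2: running sum 44 < 115
add 1: running sum 45 < 115
add 10: running sum 55 < 115
add 2: running sum 57 < 115
add 12: running sum 69 < 115
add 11: running sum 80 < 115
add 8: running sum 88 < 115
add 1: running sum 89 < 115
add 11: running sum 100 < 115
add 12: running sum 112 < 115
end 16: [11, 1, 12, 9, 7, 2, 2, 1, 10, 2, 12, 11, 8, 1, 11, 12, 5] sum 117, len 17
Shortest qualifying length: 17.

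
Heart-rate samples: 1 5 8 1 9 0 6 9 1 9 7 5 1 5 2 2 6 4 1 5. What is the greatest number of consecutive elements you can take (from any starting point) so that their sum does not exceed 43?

11

Extend to the right; shrink from the left whenever the sum exceeds 43:
add 1: [1] sum 1, len 1
add 5: [1, 5] sum 6, len 2
add 8: [1, 5, 8] sum 14, len 3
add 1: [1, 5, 8, 1] sum 15, len 4
add 9: [1, 5, 8, 1, 9] sum 24, len 5
add 0: [1, 5, 8, 1, 9, 0] sum 24, len 6
add 6: [1, 5, 8, 1, 9, 0, 6] sum 30, len 7
add 9: [1, 5, 8, 1, 9, 0, 6, 9] sum 39, len 8
add 1: [1, 5, 8, 1, 9, 0, 6, 9, 1] sum 40, len 9
add 9: [8, 1, 9, 0, 6, 9, 1, 9] sum 43, len 8
add 7: [1, 9, 0, 6, 9, 1, 9, 7] sum 42, len 8
add 5: [0, 6, 9, 1, 9, 7, 5] sum 37, len 7
add 1: [0, 6, 9, 1, 9, 7, 5, 1] sum 38, len 8
add 5: [0, 6, 9, 1, 9, 7, 5, 1, 5] sum 43, len 9
add 2: [9, 1, 9, 7, 5, 1, 5, 2] sum 39, len 8
add 2: [9, 1, 9, 7, 5, 1, 5, 2, 2] sum 41, len 9
add 6: [1, 9, 7, 5, 1, 5, 2, 2, 6] sum 38, len 9
add 4: [1, 9, 7, 5, 1, 5, 2, 2, 6, 4] sum 42, len 10
add 1: [1, 9, 7, 5, 1, 5, 2, 2, 6, 4, 1] sum 43, len 11
add 5: [7, 5, 1, 5, 2, 2, 6, 4, 1, 5] sum 38, len 10
Longest length seen: 11.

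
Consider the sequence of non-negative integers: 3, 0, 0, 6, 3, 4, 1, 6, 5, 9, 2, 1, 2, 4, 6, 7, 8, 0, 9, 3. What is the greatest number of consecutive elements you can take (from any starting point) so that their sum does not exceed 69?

[3] sum 3 len 1
[3, 0] sum 3 len 2
[3, 0, 0] sum 3 len 3
[3, 0, 0, 6] sum 9 len 4
[3, 0, 0, 6, 3] sum 12 len 5
[3, 0, 0, 6, 3, 4] sum 16 len 6
[3, 0, 0, 6, 3, 4, 1] sum 17 len 7
[3, 0, 0, 6, 3, 4, 1, 6] sum 23 len 8
[3, 0, 0, 6, 3, 4, 1, 6, 5] sum 28 len 9
[3, 0, 0, 6, 3, 4, 1, 6, 5, 9] sum 37 len 10
[3, 0, 0, 6, 3, 4, 1, 6, 5, 9, 2] sum 39 len 11
[3, 0, 0, 6, 3, 4, 1, 6, 5, 9, 2, 1] sum 40 len 12
[3, 0, 0, 6, 3, 4, 1, 6, 5, 9, 2, 1, 2] sum 42 len 13
[3, 0, 0, 6, 3, 4, 1, 6, 5, 9, 2, 1, 2, 4] sum 46 len 14
[3, 0, 0, 6, 3, 4, 1, 6, 5, 9, 2, 1, 2, 4, 6] sum 52 len 15
[3, 0, 0, 6, 3, 4, 1, 6, 5, 9, 2, 1, 2, 4, 6, 7] sum 59 len 16
[3, 0, 0, 6, 3, 4, 1, 6, 5, 9, 2, 1, 2, 4, 6, 7, 8] sum 67 len 17
[3, 0, 0, 6, 3, 4, 1, 6, 5, 9, 2, 1, 2, 4, 6, 7, 8, 0] sum 67 len 18
[3, 4, 1, 6, 5, 9, 2, 1, 2, 4, 6, 7, 8, 0, 9] sum 67 len 15
[4, 1, 6, 5, 9, 2, 1, 2, 4, 6, 7, 8, 0, 9, 3] sum 67 len 15
Longest length seen: 18.

18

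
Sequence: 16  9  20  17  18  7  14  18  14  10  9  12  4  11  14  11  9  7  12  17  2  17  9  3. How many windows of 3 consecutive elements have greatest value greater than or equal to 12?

21

(16, 9, 20) → max 20  ≥ 12 ✓
(9, 20, 17) → max 20  ≥ 12 ✓
(20, 17, 18) → max 20  ≥ 12 ✓
(17, 18, 7) → max 18  ≥ 12 ✓
(18, 7, 14) → max 18  ≥ 12 ✓
(7, 14, 18) → max 18  ≥ 12 ✓
(14, 18, 14) → max 18  ≥ 12 ✓
(18, 14, 10) → max 18  ≥ 12 ✓
(14, 10, 9) → max 14  ≥ 12 ✓
(10, 9, 12) → max 12  ≥ 12 ✓
(9, 12, 4) → max 12  ≥ 12 ✓
(12, 4, 11) → max 12  ≥ 12 ✓
(4, 11, 14) → max 14  ≥ 12 ✓
(11, 14, 11) → max 14  ≥ 12 ✓
(14, 11, 9) → max 14  ≥ 12 ✓
(11, 9, 7) → max 11
(9, 7, 12) → max 12  ≥ 12 ✓
(7, 12, 17) → max 17  ≥ 12 ✓
(12, 17, 2) → max 17  ≥ 12 ✓
(17, 2, 17) → max 17  ≥ 12 ✓
(2, 17, 9) → max 17  ≥ 12 ✓
(17, 9, 3) → max 17  ≥ 12 ✓
21 windows satisfy the condition.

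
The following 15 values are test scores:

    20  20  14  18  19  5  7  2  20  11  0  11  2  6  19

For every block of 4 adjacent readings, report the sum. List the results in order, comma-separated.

[20, 20, 14, 18] → sum 72
[20, 14, 18, 19] → sum 71
[14, 18, 19, 5] → sum 56
[18, 19, 5, 7] → sum 49
[19, 5, 7, 2] → sum 33
[5, 7, 2, 20] → sum 34
[7, 2, 20, 11] → sum 40
[2, 20, 11, 0] → sum 33
[20, 11, 0, 11] → sum 42
[11, 0, 11, 2] → sum 24
[0, 11, 2, 6] → sum 19
[11, 2, 6, 19] → sum 38

72, 71, 56, 49, 33, 34, 40, 33, 42, 24, 19, 38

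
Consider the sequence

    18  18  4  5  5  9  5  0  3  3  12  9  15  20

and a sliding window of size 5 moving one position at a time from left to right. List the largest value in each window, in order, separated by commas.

18, 18, 9, 9, 9, 9, 12, 12, 15, 20

Sliding a size-5 window across the 14 values:
18 18 4 5 5 → max 18
18 4 5 5 9 → max 18
4 5 5 9 5 → max 9
5 5 9 5 0 → max 9
5 9 5 0 3 → max 9
9 5 0 3 3 → max 9
5 0 3 3 12 → max 12
0 3 3 12 9 → max 12
3 3 12 9 15 → max 15
3 12 9 15 20 → max 20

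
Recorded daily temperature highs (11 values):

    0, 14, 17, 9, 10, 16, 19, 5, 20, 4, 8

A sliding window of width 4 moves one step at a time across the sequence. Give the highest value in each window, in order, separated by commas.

17, 17, 17, 19, 19, 20, 20, 20

Sliding a size-4 window across the 11 values:
0 14 17 9 → max 17
14 17 9 10 → max 17
17 9 10 16 → max 17
9 10 16 19 → max 19
10 16 19 5 → max 19
16 19 5 20 → max 20
19 5 20 4 → max 20
5 20 4 8 → max 20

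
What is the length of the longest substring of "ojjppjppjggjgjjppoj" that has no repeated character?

[o] len 1
[o, j] len 2
[j] len 1
[j, p] len 2
[p] len 1
[p, j] len 2
[j, p] len 2
[p] len 1
[p, j] len 2
[p, j, g] len 3
[g] len 1
[g, j] len 2
[j, g] len 2
[g, j] len 2
[j] len 1
[j, p] len 2
[p] len 1
[p, o] len 2
[p, o, j] len 3
Longest all-distinct length: 3.

3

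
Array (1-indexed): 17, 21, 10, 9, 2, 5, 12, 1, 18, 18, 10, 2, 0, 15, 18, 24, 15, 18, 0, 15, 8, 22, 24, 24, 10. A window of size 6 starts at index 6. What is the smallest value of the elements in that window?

Elements at indices 6..11: 5, 12, 1, 18, 18, 10
min(5, 12, 1, 18, 18, 10) = 1

1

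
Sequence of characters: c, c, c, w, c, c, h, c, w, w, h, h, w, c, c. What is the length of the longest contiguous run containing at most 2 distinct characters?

6

add c: window [c] (1 distinct), len 1
add c: window [c, c] (1 distinct), len 2
add c: window [c, c, c] (1 distinct), len 3
add w: window [c, c, c, w] (2 distinct), len 4
add c: window [c, c, c, w, c] (2 distinct), len 5
add c: window [c, c, c, w, c, c] (2 distinct), len 6
add h: window [c, c, h] (2 distinct), len 3
add c: window [c, c, h, c] (2 distinct), len 4
add w: window [c, w] (2 distinct), len 2
add w: window [c, w, w] (2 distinct), len 3
add h: window [w, w, h] (2 distinct), len 3
add h: window [w, w, h, h] (2 distinct), len 4
add w: window [w, w, h, h, w] (2 distinct), len 5
add c: window [w, c] (2 distinct), len 2
add c: window [w, c, c] (2 distinct), len 3
Longest length with ≤2 distinct: 6.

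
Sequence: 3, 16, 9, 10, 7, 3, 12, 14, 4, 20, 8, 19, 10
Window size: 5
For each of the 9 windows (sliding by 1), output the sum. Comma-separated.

[3, 16, 9, 10, 7] → sum 45
[16, 9, 10, 7, 3] → sum 45
[9, 10, 7, 3, 12] → sum 41
[10, 7, 3, 12, 14] → sum 46
[7, 3, 12, 14, 4] → sum 40
[3, 12, 14, 4, 20] → sum 53
[12, 14, 4, 20, 8] → sum 58
[14, 4, 20, 8, 19] → sum 65
[4, 20, 8, 19, 10] → sum 61

45, 45, 41, 46, 40, 53, 58, 65, 61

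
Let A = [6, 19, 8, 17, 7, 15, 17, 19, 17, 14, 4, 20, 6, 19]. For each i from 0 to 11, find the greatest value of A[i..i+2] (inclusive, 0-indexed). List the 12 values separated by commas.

19, 19, 17, 17, 17, 19, 19, 19, 17, 20, 20, 20

(6, 19, 8) → max 19
(19, 8, 17) → max 19
(8, 17, 7) → max 17
(17, 7, 15) → max 17
(7, 15, 17) → max 17
(15, 17, 19) → max 19
(17, 19, 17) → max 19
(19, 17, 14) → max 19
(17, 14, 4) → max 17
(14, 4, 20) → max 20
(4, 20, 6) → max 20
(20, 6, 19) → max 20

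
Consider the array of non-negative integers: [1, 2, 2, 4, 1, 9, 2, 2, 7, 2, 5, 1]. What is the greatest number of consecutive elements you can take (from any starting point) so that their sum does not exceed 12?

→ 1: sum 1, len 1
→ 2: sum 3, len 2
→ 2: sum 5, len 3
→ 4: sum 9, len 4
→ 1: sum 10, len 5
→ 9 (dropped 1, 2, 2, 4): sum 10, len 2
→ 2: sum 12, len 3
→ 2 (dropped 1, 9): sum 4, len 2
→ 7: sum 11, len 3
→ 2 (dropped 2): sum 11, len 3
→ 5 (dropped 2, 7): sum 7, len 2
→ 1: sum 8, len 3
Longest length seen: 5.

5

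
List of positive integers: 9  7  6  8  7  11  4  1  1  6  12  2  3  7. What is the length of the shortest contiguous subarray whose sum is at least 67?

11

add 9: running sum 9 < 67
add 7: running sum 16 < 67
add 6: running sum 22 < 67
add 8: running sum 30 < 67
add 7: running sum 37 < 67
add 11: running sum 48 < 67
add 4: running sum 52 < 67
add 1: running sum 53 < 67
add 1: running sum 54 < 67
add 6: running sum 60 < 67
end 10: [9, 7, 6, 8, 7, 11, 4, 1, 1, 6, 12] sum 72, len 11
end 11: [9, 7, 6, 8, 7, 11, 4, 1, 1, 6, 12, 2] sum 74, len 12
end 12: [7, 6, 8, 7, 11, 4, 1, 1, 6, 12, 2, 3] sum 68, len 12
end 13: [6, 8, 7, 11, 4, 1, 1, 6, 12, 2, 3, 7] sum 68, len 12
Shortest qualifying length: 11.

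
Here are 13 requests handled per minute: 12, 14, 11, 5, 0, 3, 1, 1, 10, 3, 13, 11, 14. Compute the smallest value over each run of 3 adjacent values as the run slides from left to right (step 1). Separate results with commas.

Sliding a size-3 window across the 13 values:
(12, 14, 11) → min 11
(14, 11, 5) → min 5
(11, 5, 0) → min 0
(5, 0, 3) → min 0
(0, 3, 1) → min 0
(3, 1, 1) → min 1
(1, 1, 10) → min 1
(1, 10, 3) → min 1
(10, 3, 13) → min 3
(3, 13, 11) → min 3
(13, 11, 14) → min 11

11, 5, 0, 0, 0, 1, 1, 1, 3, 3, 11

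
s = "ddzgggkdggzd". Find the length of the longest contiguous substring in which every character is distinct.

3

[d] len 1
[d] len 1
[d, z] len 2
[d, z, g] len 3
[g] len 1
[g] len 1
[g, k] len 2
[g, k, d] len 3
[k, d, g] len 3
[g] len 1
[g, z] len 2
[g, z, d] len 3
Longest all-distinct length: 3.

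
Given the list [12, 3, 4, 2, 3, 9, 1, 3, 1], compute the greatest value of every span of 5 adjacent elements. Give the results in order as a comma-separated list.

12, 9, 9, 9, 9

(12, 3, 4, 2, 3) → max 12
(3, 4, 2, 3, 9) → max 9
(4, 2, 3, 9, 1) → max 9
(2, 3, 9, 1, 3) → max 9
(3, 9, 1, 3, 1) → max 9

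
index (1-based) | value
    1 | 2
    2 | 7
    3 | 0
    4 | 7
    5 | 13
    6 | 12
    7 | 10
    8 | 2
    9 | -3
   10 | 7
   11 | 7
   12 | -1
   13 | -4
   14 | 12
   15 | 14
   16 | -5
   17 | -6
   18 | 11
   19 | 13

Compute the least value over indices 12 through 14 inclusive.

-4

Elements at indices 12..14: -1, -4, 12
min(-1, -4, 12) = -4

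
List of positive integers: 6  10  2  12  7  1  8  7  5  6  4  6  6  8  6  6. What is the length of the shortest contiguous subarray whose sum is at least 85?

add 6: running sum 6 < 85
add 10: running sum 16 < 85
add 2: running sum 18 < 85
add 12: running sum 30 < 85
add 7: running sum 37 < 85
add 1: running sum 38 < 85
add 8: running sum 46 < 85
add 7: running sum 53 < 85
add 5: running sum 58 < 85
add 6: running sum 64 < 85
add 4: running sum 68 < 85
add 6: running sum 74 < 85
add 6: running sum 80 < 85
add 8: shortest ending here [6, 10, 2, 12, 7, 1, 8, 7, 5, 6, 4, 6, 6, 8] sum 88, len 14
add 6: shortest ending here [10, 2, 12, 7, 1, 8, 7, 5, 6, 4, 6, 6, 8, 6] sum 88, len 14
add 6: shortest ending here [10, 2, 12, 7, 1, 8, 7, 5, 6, 4, 6, 6, 8, 6, 6] sum 94, len 15
Shortest qualifying length: 14.

14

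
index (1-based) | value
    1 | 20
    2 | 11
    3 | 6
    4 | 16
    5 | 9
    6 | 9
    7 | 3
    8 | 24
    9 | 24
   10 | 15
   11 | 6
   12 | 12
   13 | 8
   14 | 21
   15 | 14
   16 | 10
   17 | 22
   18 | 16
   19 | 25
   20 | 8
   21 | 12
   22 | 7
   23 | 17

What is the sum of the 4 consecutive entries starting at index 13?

53

Elements at indices 13..16: 8, 21, 14, 10
sum(8, 21, 14, 10) = 53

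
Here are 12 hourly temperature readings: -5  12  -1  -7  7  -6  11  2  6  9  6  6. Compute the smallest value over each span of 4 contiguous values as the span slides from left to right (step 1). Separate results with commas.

-7, -7, -7, -7, -6, -6, 2, 2, 6

Sliding a size-4 window across the 12 values:
(-5, 12, -1, -7) → min -7
(12, -1, -7, 7) → min -7
(-1, -7, 7, -6) → min -7
(-7, 7, -6, 11) → min -7
(7, -6, 11, 2) → min -6
(-6, 11, 2, 6) → min -6
(11, 2, 6, 9) → min 2
(2, 6, 9, 6) → min 2
(6, 9, 6, 6) → min 6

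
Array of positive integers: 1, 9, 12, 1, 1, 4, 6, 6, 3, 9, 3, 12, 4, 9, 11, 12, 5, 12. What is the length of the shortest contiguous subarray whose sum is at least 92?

add 1: running sum 1 < 92
add 9: running sum 10 < 92
add 12: running sum 22 < 92
add 1: running sum 23 < 92
add 1: running sum 24 < 92
add 4: running sum 28 < 92
add 6: running sum 34 < 92
add 6: running sum 40 < 92
add 3: running sum 43 < 92
add 9: running sum 52 < 92
add 3: running sum 55 < 92
add 12: running sum 67 < 92
add 4: running sum 71 < 92
add 9: running sum 80 < 92
add 11: running sum 91 < 92
add 12: shortest ending here [12, 1, 1, 4, 6, 6, 3, 9, 3, 12, 4, 9, 11, 12] sum 93, len 14
add 5: shortest ending here [12, 1, 1, 4, 6, 6, 3, 9, 3, 12, 4, 9, 11, 12, 5] sum 98, len 15
add 12: shortest ending here [6, 6, 3, 9, 3, 12, 4, 9, 11, 12, 5, 12] sum 92, len 12
Shortest qualifying length: 12.

12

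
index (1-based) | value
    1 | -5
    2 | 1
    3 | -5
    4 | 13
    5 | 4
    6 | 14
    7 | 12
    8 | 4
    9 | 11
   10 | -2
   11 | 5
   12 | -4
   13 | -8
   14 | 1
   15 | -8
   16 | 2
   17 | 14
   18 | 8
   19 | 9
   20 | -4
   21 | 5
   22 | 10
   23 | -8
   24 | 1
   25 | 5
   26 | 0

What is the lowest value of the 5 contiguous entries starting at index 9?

Elements at indices 9..13: 11, -2, 5, -4, -8
min(11, -2, 5, -4, -8) = -8

-8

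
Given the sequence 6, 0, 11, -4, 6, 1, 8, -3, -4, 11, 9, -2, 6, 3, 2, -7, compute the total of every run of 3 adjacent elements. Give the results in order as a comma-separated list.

17, 7, 13, 3, 15, 6, 1, 4, 16, 18, 13, 7, 11, -2

Sliding a size-3 window across the 16 values:
6 0 11 → sum 17
0 11 -4 → sum 7
11 -4 6 → sum 13
-4 6 1 → sum 3
6 1 8 → sum 15
1 8 -3 → sum 6
8 -3 -4 → sum 1
-3 -4 11 → sum 4
-4 11 9 → sum 16
11 9 -2 → sum 18
9 -2 6 → sum 13
-2 6 3 → sum 7
6 3 2 → sum 11
3 2 -7 → sum -2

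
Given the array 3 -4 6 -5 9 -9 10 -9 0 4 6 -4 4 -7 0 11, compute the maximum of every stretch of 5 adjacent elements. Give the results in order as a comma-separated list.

(3, -4, 6, -5, 9) → max 9
(-4, 6, -5, 9, -9) → max 9
(6, -5, 9, -9, 10) → max 10
(-5, 9, -9, 10, -9) → max 10
(9, -9, 10, -9, 0) → max 10
(-9, 10, -9, 0, 4) → max 10
(10, -9, 0, 4, 6) → max 10
(-9, 0, 4, 6, -4) → max 6
(0, 4, 6, -4, 4) → max 6
(4, 6, -4, 4, -7) → max 6
(6, -4, 4, -7, 0) → max 6
(-4, 4, -7, 0, 11) → max 11

9, 9, 10, 10, 10, 10, 10, 6, 6, 6, 6, 11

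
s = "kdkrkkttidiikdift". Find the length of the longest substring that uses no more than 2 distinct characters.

[k] 1 distinct, len 1
[k, d] 2 distinct, len 2
[k, d, k] 2 distinct, len 3
[k, r] 2 distinct, len 2
[k, r, k] 2 distinct, len 3
[k, r, k, k] 2 distinct, len 4
[k, k, t] 2 distinct, len 3
[k, k, t, t] 2 distinct, len 4
[t, t, i] 2 distinct, len 3
[i, d] 2 distinct, len 2
[i, d, i] 2 distinct, len 3
[i, d, i, i] 2 distinct, len 4
[i, i, k] 2 distinct, len 3
[k, d] 2 distinct, len 2
[d, i] 2 distinct, len 2
[i, f] 2 distinct, len 2
[f, t] 2 distinct, len 2
Longest length with ≤2 distinct: 4.

4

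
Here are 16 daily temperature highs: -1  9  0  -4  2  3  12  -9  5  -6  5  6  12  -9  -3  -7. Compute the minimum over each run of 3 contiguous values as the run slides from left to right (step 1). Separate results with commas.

Sliding a size-3 window across the 16 values:
(-1, 9, 0) → min -1
(9, 0, -4) → min -4
(0, -4, 2) → min -4
(-4, 2, 3) → min -4
(2, 3, 12) → min 2
(3, 12, -9) → min -9
(12, -9, 5) → min -9
(-9, 5, -6) → min -9
(5, -6, 5) → min -6
(-6, 5, 6) → min -6
(5, 6, 12) → min 5
(6, 12, -9) → min -9
(12, -9, -3) → min -9
(-9, -3, -7) → min -9

-1, -4, -4, -4, 2, -9, -9, -9, -6, -6, 5, -9, -9, -9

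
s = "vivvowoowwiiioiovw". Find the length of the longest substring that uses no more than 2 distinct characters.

6

Extend right; when distinct count exceeds 2, shrink from the left:
add v: window [v] (1 distinct), len 1
add i: window [v, i] (2 distinct), len 2
add v: window [v, i, v] (2 distinct), len 3
add v: window [v, i, v, v] (2 distinct), len 4
add o: window [v, v, o] (2 distinct), len 3
add w: window [o, w] (2 distinct), len 2
add o: window [o, w, o] (2 distinct), len 3
add o: window [o, w, o, o] (2 distinct), len 4
add w: window [o, w, o, o, w] (2 distinct), len 5
add w: window [o, w, o, o, w, w] (2 distinct), len 6
add i: window [w, w, i] (2 distinct), len 3
add i: window [w, w, i, i] (2 distinct), len 4
add i: window [w, w, i, i, i] (2 distinct), len 5
add o: window [i, i, i, o] (2 distinct), len 4
add i: window [i, i, i, o, i] (2 distinct), len 5
add o: window [i, i, i, o, i, o] (2 distinct), len 6
add v: window [o, v] (2 distinct), len 2
add w: window [v, w] (2 distinct), len 2
Longest length with ≤2 distinct: 6.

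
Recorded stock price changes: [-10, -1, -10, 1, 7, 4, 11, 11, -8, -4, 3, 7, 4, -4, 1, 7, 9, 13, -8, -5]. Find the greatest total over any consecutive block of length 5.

-10 -1 -10 1 7 → sum -13
-1 -10 1 7 4 → sum 1
-10 1 7 4 11 → sum 13
1 7 4 11 11 → sum 34
7 4 11 11 -8 → sum 25
4 11 11 -8 -4 → sum 14
11 11 -8 -4 3 → sum 13
11 -8 -4 3 7 → sum 9
-8 -4 3 7 4 → sum 2
-4 3 7 4 -4 → sum 6
3 7 4 -4 1 → sum 11
7 4 -4 1 7 → sum 15
4 -4 1 7 9 → sum 17
-4 1 7 9 13 → sum 26
1 7 9 13 -8 → sum 22
7 9 13 -8 -5 → sum 16
Greatest of these is 34.

34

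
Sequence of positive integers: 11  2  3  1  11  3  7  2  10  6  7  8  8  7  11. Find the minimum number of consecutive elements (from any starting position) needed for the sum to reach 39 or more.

add 11: running sum 11 < 39
add 2: running sum 13 < 39
add 3: running sum 16 < 39
add 1: running sum 17 < 39
add 11: running sum 28 < 39
add 3: running sum 31 < 39
add 7: running sum 38 < 39
add 2: shortest ending here [11, 2, 3, 1, 11, 3, 7, 2] sum 40, len 8
add 10: shortest ending here [2, 3, 1, 11, 3, 7, 2, 10] sum 39, len 8
add 6: shortest ending here [11, 3, 7, 2, 10, 6] sum 39, len 6
add 7: shortest ending here [11, 3, 7, 2, 10, 6, 7] sum 46, len 7
add 8: shortest ending here [7, 2, 10, 6, 7, 8] sum 40, len 6
add 8: shortest ending here [10, 6, 7, 8, 8] sum 39, len 5
add 7: shortest ending here [10, 6, 7, 8, 8, 7] sum 46, len 6
add 11: shortest ending here [7, 8, 8, 7, 11] sum 41, len 5
Shortest qualifying length: 5.

5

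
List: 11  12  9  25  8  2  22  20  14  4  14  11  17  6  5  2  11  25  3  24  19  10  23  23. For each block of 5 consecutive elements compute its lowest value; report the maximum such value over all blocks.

Window mins for each of the 20 positions:
11 12 9 25 8 → min 8
12 9 25 8 2 → min 2
9 25 8 2 22 → min 2
25 8 2 22 20 → min 2
8 2 22 20 14 → min 2
2 22 20 14 4 → min 2
22 20 14 4 14 → min 4
20 14 4 14 11 → min 4
14 4 14 11 17 → min 4
4 14 11 17 6 → min 4
14 11 17 6 5 → min 5
11 17 6 5 2 → min 2
17 6 5 2 11 → min 2
6 5 2 11 25 → min 2
5 2 11 25 3 → min 2
2 11 25 3 24 → min 2
11 25 3 24 19 → min 3
25 3 24 19 10 → min 3
3 24 19 10 23 → min 3
24 19 10 23 23 → min 10
Maximum of these is 10.

10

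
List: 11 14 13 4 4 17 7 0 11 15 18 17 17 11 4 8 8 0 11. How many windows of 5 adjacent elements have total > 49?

8

11 14 13 4 4 → sum 46
14 13 4 4 17 → sum 52  > 49 ✓
13 4 4 17 7 → sum 45
4 4 17 7 0 → sum 32
4 17 7 0 11 → sum 39
17 7 0 11 15 → sum 50  > 49 ✓
7 0 11 15 18 → sum 51  > 49 ✓
0 11 15 18 17 → sum 61  > 49 ✓
11 15 18 17 17 → sum 78  > 49 ✓
15 18 17 17 11 → sum 78  > 49 ✓
18 17 17 11 4 → sum 67  > 49 ✓
17 17 11 4 8 → sum 57  > 49 ✓
17 11 4 8 8 → sum 48
11 4 8 8 0 → sum 31
4 8 8 0 11 → sum 31
8 windows satisfy the condition.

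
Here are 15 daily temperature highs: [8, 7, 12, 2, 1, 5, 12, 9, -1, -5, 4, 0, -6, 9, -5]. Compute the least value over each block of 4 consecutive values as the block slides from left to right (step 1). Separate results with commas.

2, 1, 1, 1, 1, -1, -5, -5, -5, -6, -6, -6

[8, 7, 12, 2] → min 2
[7, 12, 2, 1] → min 1
[12, 2, 1, 5] → min 1
[2, 1, 5, 12] → min 1
[1, 5, 12, 9] → min 1
[5, 12, 9, -1] → min -1
[12, 9, -1, -5] → min -5
[9, -1, -5, 4] → min -5
[-1, -5, 4, 0] → min -5
[-5, 4, 0, -6] → min -6
[4, 0, -6, 9] → min -6
[0, -6, 9, -5] → min -6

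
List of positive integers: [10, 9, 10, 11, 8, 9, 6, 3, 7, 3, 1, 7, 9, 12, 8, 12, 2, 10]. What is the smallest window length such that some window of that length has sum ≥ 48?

5

Extend right; whenever the sum reaches 48, record the length and shrink from the left:
add 10: running sum 10 < 48
add 9: running sum 19 < 48
add 10: running sum 29 < 48
add 11: running sum 40 < 48
end 4: [10, 9, 10, 11, 8] sum 48, len 5
end 5: [10, 9, 10, 11, 8, 9] sum 57, len 6
end 6: [9, 10, 11, 8, 9, 6] sum 53, len 6
end 7: [9, 10, 11, 8, 9, 6, 3] sum 56, len 7
end 8: [10, 11, 8, 9, 6, 3, 7] sum 54, len 7
end 9: [10, 11, 8, 9, 6, 3, 7, 3] sum 57, len 8
end 10: [11, 8, 9, 6, 3, 7, 3, 1] sum 48, len 8
end 11: [11, 8, 9, 6, 3, 7, 3, 1, 7] sum 55, len 9
end 12: [8, 9, 6, 3, 7, 3, 1, 7, 9] sum 53, len 9
end 13: [6, 3, 7, 3, 1, 7, 9, 12] sum 48, len 8
end 14: [3, 7, 3, 1, 7, 9, 12, 8] sum 50, len 8
end 15: [7, 9, 12, 8, 12] sum 48, len 5
end 16: [7, 9, 12, 8, 12, 2] sum 50, len 6
end 17: [9, 12, 8, 12, 2, 10] sum 53, len 6
Shortest qualifying length: 5.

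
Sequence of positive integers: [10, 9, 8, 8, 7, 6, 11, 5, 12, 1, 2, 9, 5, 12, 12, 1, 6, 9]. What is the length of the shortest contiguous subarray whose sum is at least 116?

add 10: running sum 10 < 116
add 9: running sum 19 < 116
add 8: running sum 27 < 116
add 8: running sum 35 < 116
add 7: running sum 42 < 116
add 6: running sum 48 < 116
add 11: running sum 59 < 116
add 5: running sum 64 < 116
add 12: running sum 76 < 116
add 1: running sum 77 < 116
add 2: running sum 79 < 116
add 9: running sum 88 < 116
add 5: running sum 93 < 116
add 12: running sum 105 < 116
end 14: [10, 9, 8, 8, 7, 6, 11, 5, 12, 1, 2, 9, 5, 12, 12] sum 117, len 15
end 15: [10, 9, 8, 8, 7, 6, 11, 5, 12, 1, 2, 9, 5, 12, 12, 1] sum 118, len 16
end 16: [10, 9, 8, 8, 7, 6, 11, 5, 12, 1, 2, 9, 5, 12, 12, 1, 6] sum 124, len 17
end 17: [9, 8, 8, 7, 6, 11, 5, 12, 1, 2, 9, 5, 12, 12, 1, 6, 9] sum 123, len 17
Shortest qualifying length: 15.

15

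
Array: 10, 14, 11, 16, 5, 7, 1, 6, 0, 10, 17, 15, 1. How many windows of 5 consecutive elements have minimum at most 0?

5

10 14 11 16 5 → min 5
14 11 16 5 7 → min 5
11 16 5 7 1 → min 1
16 5 7 1 6 → min 1
5 7 1 6 0 → min 0  ≤ 0 ✓
7 1 6 0 10 → min 0  ≤ 0 ✓
1 6 0 10 17 → min 0  ≤ 0 ✓
6 0 10 17 15 → min 0  ≤ 0 ✓
0 10 17 15 1 → min 0  ≤ 0 ✓
5 windows satisfy the condition.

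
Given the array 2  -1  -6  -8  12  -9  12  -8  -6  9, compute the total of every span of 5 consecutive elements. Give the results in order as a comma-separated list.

(2, -1, -6, -8, 12) → sum -1
(-1, -6, -8, 12, -9) → sum -12
(-6, -8, 12, -9, 12) → sum 1
(-8, 12, -9, 12, -8) → sum -1
(12, -9, 12, -8, -6) → sum 1
(-9, 12, -8, -6, 9) → sum -2

-1, -12, 1, -1, 1, -2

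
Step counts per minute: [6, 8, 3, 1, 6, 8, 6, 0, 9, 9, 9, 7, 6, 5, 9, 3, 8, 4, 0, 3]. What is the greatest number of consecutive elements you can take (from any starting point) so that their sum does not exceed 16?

→ 6: sum 6, len 1
→ 8: sum 14, len 2
→ 3 (dropped 6): sum 11, len 2
→ 1: sum 12, len 3
→ 6 (dropped 8): sum 10, len 3
→ 8 (dropped 3): sum 15, len 3
→ 6 (dropped 1, 6): sum 14, len 2
→ 0: sum 14, len 3
→ 9 (dropped 8): sum 15, len 3
→ 9 (dropped 6, 0, 9): sum 9, len 1
→ 9 (dropped 9): sum 9, len 1
→ 7: sum 16, len 2
→ 6 (dropped 9): sum 13, len 2
→ 5 (dropped 7): sum 11, len 2
→ 9 (dropped 6): sum 14, len 2
→ 3 (dropped 5): sum 12, len 2
→ 8 (dropped 9): sum 11, len 2
→ 4: sum 15, len 3
→ 0: sum 15, len 4
→ 3 (dropped 3): sum 15, len 4
Longest length seen: 4.

4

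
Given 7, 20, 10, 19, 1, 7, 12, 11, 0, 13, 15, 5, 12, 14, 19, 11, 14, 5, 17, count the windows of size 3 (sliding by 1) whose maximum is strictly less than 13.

3

(7, 20, 10) → max 20
(20, 10, 19) → max 20
(10, 19, 1) → max 19
(19, 1, 7) → max 19
(1, 7, 12) → max 12  < 13 ✓
(7, 12, 11) → max 12  < 13 ✓
(12, 11, 0) → max 12  < 13 ✓
(11, 0, 13) → max 13
(0, 13, 15) → max 15
(13, 15, 5) → max 15
(15, 5, 12) → max 15
(5, 12, 14) → max 14
(12, 14, 19) → max 19
(14, 19, 11) → max 19
(19, 11, 14) → max 19
(11, 14, 5) → max 14
(14, 5, 17) → max 17
3 windows satisfy the condition.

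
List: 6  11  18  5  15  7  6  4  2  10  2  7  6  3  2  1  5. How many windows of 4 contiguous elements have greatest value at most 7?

(6, 11, 18, 5) → max 18
(11, 18, 5, 15) → max 18
(18, 5, 15, 7) → max 18
(5, 15, 7, 6) → max 15
(15, 7, 6, 4) → max 15
(7, 6, 4, 2) → max 7  ≤ 7 ✓
(6, 4, 2, 10) → max 10
(4, 2, 10, 2) → max 10
(2, 10, 2, 7) → max 10
(10, 2, 7, 6) → max 10
(2, 7, 6, 3) → max 7  ≤ 7 ✓
(7, 6, 3, 2) → max 7  ≤ 7 ✓
(6, 3, 2, 1) → max 6  ≤ 7 ✓
(3, 2, 1, 5) → max 5  ≤ 7 ✓
5 windows satisfy the condition.

5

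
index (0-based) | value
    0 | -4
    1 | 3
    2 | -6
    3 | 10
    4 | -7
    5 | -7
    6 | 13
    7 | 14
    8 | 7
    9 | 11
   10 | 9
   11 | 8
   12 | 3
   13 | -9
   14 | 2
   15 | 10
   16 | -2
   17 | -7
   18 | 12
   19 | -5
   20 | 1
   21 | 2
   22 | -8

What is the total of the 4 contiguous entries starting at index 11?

4

Elements at indices 11..14: 8, 3, -9, 2
sum(8, 3, -9, 2) = 4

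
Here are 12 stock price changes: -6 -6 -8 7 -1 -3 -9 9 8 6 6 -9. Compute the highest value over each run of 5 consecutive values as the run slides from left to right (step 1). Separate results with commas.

7, 7, 7, 9, 9, 9, 9, 9

(-6, -6, -8, 7, -1) → max 7
(-6, -8, 7, -1, -3) → max 7
(-8, 7, -1, -3, -9) → max 7
(7, -1, -3, -9, 9) → max 9
(-1, -3, -9, 9, 8) → max 9
(-3, -9, 9, 8, 6) → max 9
(-9, 9, 8, 6, 6) → max 9
(9, 8, 6, 6, -9) → max 9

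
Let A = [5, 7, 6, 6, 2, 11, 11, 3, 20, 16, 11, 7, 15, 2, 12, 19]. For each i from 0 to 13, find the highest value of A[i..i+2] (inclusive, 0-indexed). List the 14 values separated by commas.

5 7 6 → max 7
7 6 6 → max 7
6 6 2 → max 6
6 2 11 → max 11
2 11 11 → max 11
11 11 3 → max 11
11 3 20 → max 20
3 20 16 → max 20
20 16 11 → max 20
16 11 7 → max 16
11 7 15 → max 15
7 15 2 → max 15
15 2 12 → max 15
2 12 19 → max 19

7, 7, 6, 11, 11, 11, 20, 20, 20, 16, 15, 15, 15, 19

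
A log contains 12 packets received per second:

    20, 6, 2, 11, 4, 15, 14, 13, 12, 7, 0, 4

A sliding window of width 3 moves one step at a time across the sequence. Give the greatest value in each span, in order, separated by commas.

20, 11, 11, 15, 15, 15, 14, 13, 12, 7

20 6 2 → max 20
6 2 11 → max 11
2 11 4 → max 11
11 4 15 → max 15
4 15 14 → max 15
15 14 13 → max 15
14 13 12 → max 14
13 12 7 → max 13
12 7 0 → max 12
7 0 4 → max 7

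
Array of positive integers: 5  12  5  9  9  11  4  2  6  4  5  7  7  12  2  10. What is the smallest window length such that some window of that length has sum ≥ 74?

add 5: running sum 5 < 74
add 12: running sum 17 < 74
add 5: running sum 22 < 74
add 9: running sum 31 < 74
add 9: running sum 40 < 74
add 11: running sum 51 < 74
add 4: running sum 55 < 74
add 2: running sum 57 < 74
add 6: running sum 63 < 74
add 4: running sum 67 < 74
add 5: running sum 72 < 74
add 7: shortest ending here [12, 5, 9, 9, 11, 4, 2, 6, 4, 5, 7] sum 74, len 11
add 7: shortest ending here [12, 5, 9, 9, 11, 4, 2, 6, 4, 5, 7, 7] sum 81, len 12
add 12: shortest ending here [9, 9, 11, 4, 2, 6, 4, 5, 7, 7, 12] sum 76, len 11
add 2: shortest ending here [9, 9, 11, 4, 2, 6, 4, 5, 7, 7, 12, 2] sum 78, len 12
add 10: shortest ending here [9, 11, 4, 2, 6, 4, 5, 7, 7, 12, 2, 10] sum 79, len 12
Shortest qualifying length: 11.

11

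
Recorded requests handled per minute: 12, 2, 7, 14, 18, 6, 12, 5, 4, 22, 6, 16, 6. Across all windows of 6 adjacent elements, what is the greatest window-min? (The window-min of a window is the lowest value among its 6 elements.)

5

[12, 2, 7, 14, 18, 6] → min 2
[2, 7, 14, 18, 6, 12] → min 2
[7, 14, 18, 6, 12, 5] → min 5
[14, 18, 6, 12, 5, 4] → min 4
[18, 6, 12, 5, 4, 22] → min 4
[6, 12, 5, 4, 22, 6] → min 4
[12, 5, 4, 22, 6, 16] → min 4
[5, 4, 22, 6, 16, 6] → min 4
Greatest of these is 5.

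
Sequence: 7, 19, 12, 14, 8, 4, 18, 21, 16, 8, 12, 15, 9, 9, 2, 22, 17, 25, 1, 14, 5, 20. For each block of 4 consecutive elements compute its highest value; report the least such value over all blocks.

14

(7, 19, 12, 14) → max 19
(19, 12, 14, 8) → max 19
(12, 14, 8, 4) → max 14
(14, 8, 4, 18) → max 18
(8, 4, 18, 21) → max 21
(4, 18, 21, 16) → max 21
(18, 21, 16, 8) → max 21
(21, 16, 8, 12) → max 21
(16, 8, 12, 15) → max 16
(8, 12, 15, 9) → max 15
(12, 15, 9, 9) → max 15
(15, 9, 9, 2) → max 15
(9, 9, 2, 22) → max 22
(9, 2, 22, 17) → max 22
(2, 22, 17, 25) → max 25
(22, 17, 25, 1) → max 25
(17, 25, 1, 14) → max 25
(25, 1, 14, 5) → max 25
(1, 14, 5, 20) → max 20
Least of these is 14.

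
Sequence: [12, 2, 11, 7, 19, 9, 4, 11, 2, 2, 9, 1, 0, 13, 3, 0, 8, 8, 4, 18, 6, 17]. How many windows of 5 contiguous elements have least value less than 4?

[12, 2, 11, 7, 19] → min 2  < 4 ✓
[2, 11, 7, 19, 9] → min 2  < 4 ✓
[11, 7, 19, 9, 4] → min 4
[7, 19, 9, 4, 11] → min 4
[19, 9, 4, 11, 2] → min 2  < 4 ✓
[9, 4, 11, 2, 2] → min 2  < 4 ✓
[4, 11, 2, 2, 9] → min 2  < 4 ✓
[11, 2, 2, 9, 1] → min 1  < 4 ✓
[2, 2, 9, 1, 0] → min 0  < 4 ✓
[2, 9, 1, 0, 13] → min 0  < 4 ✓
[9, 1, 0, 13, 3] → min 0  < 4 ✓
[1, 0, 13, 3, 0] → min 0  < 4 ✓
[0, 13, 3, 0, 8] → min 0  < 4 ✓
[13, 3, 0, 8, 8] → min 0  < 4 ✓
[3, 0, 8, 8, 4] → min 0  < 4 ✓
[0, 8, 8, 4, 18] → min 0  < 4 ✓
[8, 8, 4, 18, 6] → min 4
[8, 4, 18, 6, 17] → min 4
14 windows satisfy the condition.

14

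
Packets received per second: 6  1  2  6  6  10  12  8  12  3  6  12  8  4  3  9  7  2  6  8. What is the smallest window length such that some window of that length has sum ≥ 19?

2

add 6: running sum 6 < 19
add 1: running sum 7 < 19
add 2: running sum 9 < 19
add 6: running sum 15 < 19
add 6: shortest ending here [6, 1, 2, 6, 6] sum 21, len 5
add 10: shortest ending here [6, 6, 10] sum 22, len 3
add 12: shortest ending here [10, 12] sum 22, len 2
add 8: shortest ending here [12, 8] sum 20, len 2
add 12: shortest ending here [8, 12] sum 20, len 2
add 3: shortest ending here [8, 12, 3] sum 23, len 3
add 6: shortest ending here [12, 3, 6] sum 21, len 3
add 12: shortest ending here [3, 6, 12] sum 21, len 3
add 8: shortest ending here [12, 8] sum 20, len 2
add 4: shortest ending here [12, 8, 4] sum 24, len 3
add 3: shortest ending here [12, 8, 4, 3] sum 27, len 4
add 9: shortest ending here [8, 4, 3, 9] sum 24, len 4
add 7: shortest ending here [3, 9, 7] sum 19, len 3
add 2: shortest ending here [3, 9, 7, 2] sum 21, len 4
add 6: shortest ending here [9, 7, 2, 6] sum 24, len 4
add 8: shortest ending here [7, 2, 6, 8] sum 23, len 4
Shortest qualifying length: 2.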